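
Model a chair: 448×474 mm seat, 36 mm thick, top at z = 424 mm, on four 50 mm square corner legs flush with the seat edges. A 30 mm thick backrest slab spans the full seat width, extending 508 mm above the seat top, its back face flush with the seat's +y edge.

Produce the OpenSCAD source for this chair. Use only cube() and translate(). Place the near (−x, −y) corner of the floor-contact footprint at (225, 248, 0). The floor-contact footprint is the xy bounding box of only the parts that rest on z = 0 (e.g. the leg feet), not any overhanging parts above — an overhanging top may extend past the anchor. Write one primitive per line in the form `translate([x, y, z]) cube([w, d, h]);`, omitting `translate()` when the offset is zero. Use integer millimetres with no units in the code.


translate([225, 248, 388]) cube([448, 474, 36]);
translate([225, 248, 0]) cube([50, 50, 388]);
translate([623, 248, 0]) cube([50, 50, 388]);
translate([225, 672, 0]) cube([50, 50, 388]);
translate([623, 672, 0]) cube([50, 50, 388]);
translate([225, 692, 424]) cube([448, 30, 508]);


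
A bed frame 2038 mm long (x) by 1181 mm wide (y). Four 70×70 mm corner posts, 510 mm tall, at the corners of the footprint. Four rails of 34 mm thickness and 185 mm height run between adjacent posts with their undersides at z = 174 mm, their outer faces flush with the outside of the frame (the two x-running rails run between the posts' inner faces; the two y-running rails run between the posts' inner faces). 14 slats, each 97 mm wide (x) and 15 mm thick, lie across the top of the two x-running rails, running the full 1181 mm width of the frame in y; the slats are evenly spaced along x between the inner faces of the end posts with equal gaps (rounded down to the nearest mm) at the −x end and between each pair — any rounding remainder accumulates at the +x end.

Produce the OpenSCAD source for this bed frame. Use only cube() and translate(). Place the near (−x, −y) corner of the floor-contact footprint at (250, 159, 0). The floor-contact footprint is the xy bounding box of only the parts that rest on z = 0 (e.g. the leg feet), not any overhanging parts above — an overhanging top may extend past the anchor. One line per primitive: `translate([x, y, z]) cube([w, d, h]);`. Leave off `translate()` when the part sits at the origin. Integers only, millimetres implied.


translate([250, 159, 0]) cube([70, 70, 510]);
translate([250, 1270, 0]) cube([70, 70, 510]);
translate([2218, 159, 0]) cube([70, 70, 510]);
translate([2218, 1270, 0]) cube([70, 70, 510]);
translate([320, 159, 174]) cube([1898, 34, 185]);
translate([320, 1306, 174]) cube([1898, 34, 185]);
translate([250, 229, 174]) cube([34, 1041, 185]);
translate([2254, 229, 174]) cube([34, 1041, 185]);
translate([356, 159, 359]) cube([97, 1181, 15]);
translate([489, 159, 359]) cube([97, 1181, 15]);
translate([622, 159, 359]) cube([97, 1181, 15]);
translate([755, 159, 359]) cube([97, 1181, 15]);
translate([888, 159, 359]) cube([97, 1181, 15]);
translate([1021, 159, 359]) cube([97, 1181, 15]);
translate([1154, 159, 359]) cube([97, 1181, 15]);
translate([1287, 159, 359]) cube([97, 1181, 15]);
translate([1420, 159, 359]) cube([97, 1181, 15]);
translate([1553, 159, 359]) cube([97, 1181, 15]);
translate([1686, 159, 359]) cube([97, 1181, 15]);
translate([1819, 159, 359]) cube([97, 1181, 15]);
translate([1952, 159, 359]) cube([97, 1181, 15]);
translate([2085, 159, 359]) cube([97, 1181, 15]);


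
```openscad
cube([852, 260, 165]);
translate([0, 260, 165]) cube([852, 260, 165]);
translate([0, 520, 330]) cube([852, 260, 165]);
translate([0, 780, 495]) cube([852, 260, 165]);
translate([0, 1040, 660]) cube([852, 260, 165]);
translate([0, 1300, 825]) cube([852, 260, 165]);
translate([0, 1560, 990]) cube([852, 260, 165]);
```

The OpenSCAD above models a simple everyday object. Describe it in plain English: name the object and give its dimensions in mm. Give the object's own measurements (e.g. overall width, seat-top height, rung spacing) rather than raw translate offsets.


A straight staircase of 7 solid steps. Each step is 852 mm wide (x), 260 mm deep (y, the going) and 165 mm tall (the rise). The first step rests on the floor; each subsequent step sits one going further in +y and one rise higher in +z, directly behind and above the previous step with no overlap.


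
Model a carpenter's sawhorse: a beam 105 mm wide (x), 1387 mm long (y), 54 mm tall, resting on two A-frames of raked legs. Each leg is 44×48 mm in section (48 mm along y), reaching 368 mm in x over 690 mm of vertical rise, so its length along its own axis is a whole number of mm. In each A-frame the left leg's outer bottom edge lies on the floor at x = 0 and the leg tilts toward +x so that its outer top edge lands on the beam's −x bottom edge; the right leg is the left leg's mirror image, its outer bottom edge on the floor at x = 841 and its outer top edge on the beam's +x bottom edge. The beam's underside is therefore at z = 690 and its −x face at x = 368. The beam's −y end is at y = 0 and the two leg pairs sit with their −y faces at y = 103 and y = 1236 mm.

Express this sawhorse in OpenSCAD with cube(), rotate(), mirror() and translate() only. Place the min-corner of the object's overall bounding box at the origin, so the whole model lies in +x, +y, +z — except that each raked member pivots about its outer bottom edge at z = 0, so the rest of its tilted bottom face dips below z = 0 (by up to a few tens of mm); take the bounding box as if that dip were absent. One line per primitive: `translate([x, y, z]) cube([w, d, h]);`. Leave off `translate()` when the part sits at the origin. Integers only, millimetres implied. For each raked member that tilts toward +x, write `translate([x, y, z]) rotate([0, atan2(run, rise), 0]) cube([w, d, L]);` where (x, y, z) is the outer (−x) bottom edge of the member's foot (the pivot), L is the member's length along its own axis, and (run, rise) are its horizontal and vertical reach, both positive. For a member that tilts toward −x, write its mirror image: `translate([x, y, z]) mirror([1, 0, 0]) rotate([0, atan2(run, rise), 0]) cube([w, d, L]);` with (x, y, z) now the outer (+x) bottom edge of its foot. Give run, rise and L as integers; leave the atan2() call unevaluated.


// leg length = √(368² + 690²) = 782
// right-leg outer foot x = 2·368 + 105 = 841
// beam min-corner = (368, 0, 690)
translate([368, 0, 690]) cube([105, 1387, 54]);
translate([0, 103, 0]) rotate([0, atan2(368, 690), 0]) cube([44, 48, 782]);
translate([841, 103, 0]) mirror([1, 0, 0]) rotate([0, atan2(368, 690), 0]) cube([44, 48, 782]);
translate([0, 1236, 0]) rotate([0, atan2(368, 690), 0]) cube([44, 48, 782]);
translate([841, 1236, 0]) mirror([1, 0, 0]) rotate([0, atan2(368, 690), 0]) cube([44, 48, 782]);


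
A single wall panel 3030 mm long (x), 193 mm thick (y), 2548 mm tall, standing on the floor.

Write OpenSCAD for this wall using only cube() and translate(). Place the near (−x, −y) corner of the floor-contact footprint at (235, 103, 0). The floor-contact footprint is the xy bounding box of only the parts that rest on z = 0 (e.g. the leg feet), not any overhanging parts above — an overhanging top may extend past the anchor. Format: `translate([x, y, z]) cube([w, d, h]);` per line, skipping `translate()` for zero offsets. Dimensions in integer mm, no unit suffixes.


translate([235, 103, 0]) cube([3030, 193, 2548]);


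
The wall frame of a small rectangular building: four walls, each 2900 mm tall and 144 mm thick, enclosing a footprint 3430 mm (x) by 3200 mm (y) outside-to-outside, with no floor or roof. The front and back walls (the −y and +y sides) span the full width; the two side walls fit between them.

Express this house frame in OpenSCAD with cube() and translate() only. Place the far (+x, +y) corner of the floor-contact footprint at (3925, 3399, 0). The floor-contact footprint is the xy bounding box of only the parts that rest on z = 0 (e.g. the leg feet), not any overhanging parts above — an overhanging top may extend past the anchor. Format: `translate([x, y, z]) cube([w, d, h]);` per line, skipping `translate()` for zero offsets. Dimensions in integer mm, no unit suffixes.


translate([495, 199, 0]) cube([3430, 144, 2900]);
translate([495, 3255, 0]) cube([3430, 144, 2900]);
translate([495, 343, 0]) cube([144, 2912, 2900]);
translate([3781, 343, 0]) cube([144, 2912, 2900]);


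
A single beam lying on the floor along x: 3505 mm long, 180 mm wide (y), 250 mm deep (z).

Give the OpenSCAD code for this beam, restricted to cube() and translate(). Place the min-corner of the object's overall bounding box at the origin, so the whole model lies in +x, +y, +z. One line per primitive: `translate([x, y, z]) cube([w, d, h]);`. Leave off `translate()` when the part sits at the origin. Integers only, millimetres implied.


cube([3505, 180, 250]);


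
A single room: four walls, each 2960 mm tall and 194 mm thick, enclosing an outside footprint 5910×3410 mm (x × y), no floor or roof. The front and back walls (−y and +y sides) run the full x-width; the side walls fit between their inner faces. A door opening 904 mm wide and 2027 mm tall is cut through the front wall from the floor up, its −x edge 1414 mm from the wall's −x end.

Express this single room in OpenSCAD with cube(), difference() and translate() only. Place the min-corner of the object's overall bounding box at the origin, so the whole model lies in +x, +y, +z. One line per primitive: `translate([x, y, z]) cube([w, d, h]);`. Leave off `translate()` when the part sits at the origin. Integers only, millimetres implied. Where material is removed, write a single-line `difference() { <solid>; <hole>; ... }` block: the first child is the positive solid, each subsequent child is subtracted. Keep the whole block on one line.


difference() { cube([5910, 194, 2960]); translate([1414, 0, 0]) cube([904, 194, 2027]); }
translate([0, 3216, 0]) cube([5910, 194, 2960]);
translate([0, 194, 0]) cube([194, 3022, 2960]);
translate([5716, 194, 0]) cube([194, 3022, 2960]);


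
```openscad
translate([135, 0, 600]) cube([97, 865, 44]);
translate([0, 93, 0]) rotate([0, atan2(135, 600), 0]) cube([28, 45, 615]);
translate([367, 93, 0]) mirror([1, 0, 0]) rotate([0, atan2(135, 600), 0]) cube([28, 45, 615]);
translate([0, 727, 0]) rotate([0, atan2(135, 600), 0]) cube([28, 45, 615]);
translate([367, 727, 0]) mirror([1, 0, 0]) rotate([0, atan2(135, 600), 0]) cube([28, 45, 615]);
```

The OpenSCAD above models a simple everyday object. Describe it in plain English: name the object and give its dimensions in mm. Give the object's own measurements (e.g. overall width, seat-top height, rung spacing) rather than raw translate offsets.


A sawhorse. A 97×865×44 mm beam (x, y, z) sits on two A-frame leg pairs. Each pair is two raked legs of 28×45 mm section (45 mm along y) splaying symmetrically in x. Each leg rises 600 mm vertically over 135 mm of horizontal reach and is 615 mm long along its own axis. Every leg's outer bottom edge rests on the floor and its outer top edge meets a bottom edge of the beam — the left legs (tilting toward +x) meet the beam's −x bottom edge, the right legs (their mirror images, tilting toward −x) meet its +x bottom edge — so the leg tops tuck under the beam, the beam's underside is 600 mm above the floor, and the feet are 367 mm apart outside-to-outside with the beam centred between them. The two leg pairs are set in 93 mm from either end of the beam.


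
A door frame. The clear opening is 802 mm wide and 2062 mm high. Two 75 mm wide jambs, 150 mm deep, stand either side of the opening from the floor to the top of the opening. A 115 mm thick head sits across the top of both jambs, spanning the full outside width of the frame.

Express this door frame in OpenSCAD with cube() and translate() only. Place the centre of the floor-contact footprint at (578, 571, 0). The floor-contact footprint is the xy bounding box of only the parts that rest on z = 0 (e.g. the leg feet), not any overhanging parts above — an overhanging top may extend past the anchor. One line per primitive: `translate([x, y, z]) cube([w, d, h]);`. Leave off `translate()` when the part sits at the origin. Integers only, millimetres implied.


translate([102, 496, 0]) cube([75, 150, 2062]);
translate([979, 496, 0]) cube([75, 150, 2062]);
translate([102, 496, 2062]) cube([952, 150, 115]);


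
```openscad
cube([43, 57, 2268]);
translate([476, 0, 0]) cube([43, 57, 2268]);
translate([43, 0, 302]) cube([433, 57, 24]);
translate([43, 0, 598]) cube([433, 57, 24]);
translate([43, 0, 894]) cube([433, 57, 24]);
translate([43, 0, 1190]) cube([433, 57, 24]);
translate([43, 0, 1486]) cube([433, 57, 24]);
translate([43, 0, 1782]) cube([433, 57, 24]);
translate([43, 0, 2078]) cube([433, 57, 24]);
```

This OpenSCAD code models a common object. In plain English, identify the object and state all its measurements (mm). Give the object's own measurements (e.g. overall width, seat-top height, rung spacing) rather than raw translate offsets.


A straight ladder. Two 43×57 mm vertical rails, 2268 mm tall, stand 519 mm apart (outside-to-outside) with their front faces coplanar on the −y side. 7 rungs, each 57 mm deep and 24 mm tall, span between the inner faces of the rails, front faces flush with the rails. The lowest rung's underside is at z = 302 mm and rungs are spaced 296 mm apart (underside to underside).


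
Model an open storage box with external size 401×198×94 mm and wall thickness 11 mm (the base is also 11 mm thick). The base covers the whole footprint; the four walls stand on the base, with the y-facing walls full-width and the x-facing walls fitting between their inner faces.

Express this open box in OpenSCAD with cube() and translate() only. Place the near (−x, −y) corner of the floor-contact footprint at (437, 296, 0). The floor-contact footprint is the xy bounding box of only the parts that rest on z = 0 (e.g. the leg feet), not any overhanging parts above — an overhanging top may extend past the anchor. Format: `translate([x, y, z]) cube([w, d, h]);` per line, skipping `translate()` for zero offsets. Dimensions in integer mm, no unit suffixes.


translate([437, 296, 0]) cube([401, 198, 11]);
translate([437, 296, 11]) cube([401, 11, 83]);
translate([437, 483, 11]) cube([401, 11, 83]);
translate([437, 307, 11]) cube([11, 176, 83]);
translate([827, 307, 11]) cube([11, 176, 83]);


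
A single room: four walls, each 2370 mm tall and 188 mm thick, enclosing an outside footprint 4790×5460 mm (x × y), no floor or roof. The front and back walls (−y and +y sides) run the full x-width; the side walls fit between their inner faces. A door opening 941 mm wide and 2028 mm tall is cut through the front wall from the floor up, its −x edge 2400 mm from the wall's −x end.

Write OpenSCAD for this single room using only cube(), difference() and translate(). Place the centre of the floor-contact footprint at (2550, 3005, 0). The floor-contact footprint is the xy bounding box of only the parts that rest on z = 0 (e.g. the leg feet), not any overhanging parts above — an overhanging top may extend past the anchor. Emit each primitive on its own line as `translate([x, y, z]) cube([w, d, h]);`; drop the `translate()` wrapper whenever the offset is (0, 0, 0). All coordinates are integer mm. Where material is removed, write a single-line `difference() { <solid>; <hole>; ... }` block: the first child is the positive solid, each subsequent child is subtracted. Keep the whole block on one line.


difference() { translate([155, 275, 0]) cube([4790, 188, 2370]); translate([2555, 275, 0]) cube([941, 188, 2028]); }
translate([155, 5547, 0]) cube([4790, 188, 2370]);
translate([155, 463, 0]) cube([188, 5084, 2370]);
translate([4757, 463, 0]) cube([188, 5084, 2370]);


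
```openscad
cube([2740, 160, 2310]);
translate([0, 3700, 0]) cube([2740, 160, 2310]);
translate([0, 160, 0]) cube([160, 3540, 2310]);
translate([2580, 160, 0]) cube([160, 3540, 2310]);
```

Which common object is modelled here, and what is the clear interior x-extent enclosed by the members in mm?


A house (or room) frame. The interior width is 2420 mm.

Four 2310 mm walls enclosing a rectangle with no floor or roof — a room or house frame. Outside width is 2740 mm and wall thickness is 160 mm, so the interior width is 2740 − 2 × 160 = 2420 mm.


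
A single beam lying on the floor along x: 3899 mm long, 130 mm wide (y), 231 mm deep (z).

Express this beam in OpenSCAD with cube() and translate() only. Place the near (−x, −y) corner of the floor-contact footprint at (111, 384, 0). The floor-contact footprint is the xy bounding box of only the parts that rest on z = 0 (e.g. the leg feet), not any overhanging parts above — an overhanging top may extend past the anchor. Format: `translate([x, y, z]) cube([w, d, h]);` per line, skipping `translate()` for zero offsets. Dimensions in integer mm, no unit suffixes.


translate([111, 384, 0]) cube([3899, 130, 231]);


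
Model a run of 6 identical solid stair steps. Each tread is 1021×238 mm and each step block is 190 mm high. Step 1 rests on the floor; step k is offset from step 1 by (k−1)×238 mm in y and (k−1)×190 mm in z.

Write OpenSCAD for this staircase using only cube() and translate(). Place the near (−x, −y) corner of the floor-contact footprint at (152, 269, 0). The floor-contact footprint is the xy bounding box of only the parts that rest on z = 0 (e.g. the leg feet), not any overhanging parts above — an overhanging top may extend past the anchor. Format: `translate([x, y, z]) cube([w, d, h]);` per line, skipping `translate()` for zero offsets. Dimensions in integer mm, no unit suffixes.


translate([152, 269, 0]) cube([1021, 238, 190]);
translate([152, 507, 190]) cube([1021, 238, 190]);
translate([152, 745, 380]) cube([1021, 238, 190]);
translate([152, 983, 570]) cube([1021, 238, 190]);
translate([152, 1221, 760]) cube([1021, 238, 190]);
translate([152, 1459, 950]) cube([1021, 238, 190]);


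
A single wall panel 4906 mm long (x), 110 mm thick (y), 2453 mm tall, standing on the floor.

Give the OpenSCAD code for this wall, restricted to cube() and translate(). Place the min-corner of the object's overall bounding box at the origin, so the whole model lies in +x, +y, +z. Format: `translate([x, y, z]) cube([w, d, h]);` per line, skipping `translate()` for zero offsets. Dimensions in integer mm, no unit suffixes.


cube([4906, 110, 2453]);


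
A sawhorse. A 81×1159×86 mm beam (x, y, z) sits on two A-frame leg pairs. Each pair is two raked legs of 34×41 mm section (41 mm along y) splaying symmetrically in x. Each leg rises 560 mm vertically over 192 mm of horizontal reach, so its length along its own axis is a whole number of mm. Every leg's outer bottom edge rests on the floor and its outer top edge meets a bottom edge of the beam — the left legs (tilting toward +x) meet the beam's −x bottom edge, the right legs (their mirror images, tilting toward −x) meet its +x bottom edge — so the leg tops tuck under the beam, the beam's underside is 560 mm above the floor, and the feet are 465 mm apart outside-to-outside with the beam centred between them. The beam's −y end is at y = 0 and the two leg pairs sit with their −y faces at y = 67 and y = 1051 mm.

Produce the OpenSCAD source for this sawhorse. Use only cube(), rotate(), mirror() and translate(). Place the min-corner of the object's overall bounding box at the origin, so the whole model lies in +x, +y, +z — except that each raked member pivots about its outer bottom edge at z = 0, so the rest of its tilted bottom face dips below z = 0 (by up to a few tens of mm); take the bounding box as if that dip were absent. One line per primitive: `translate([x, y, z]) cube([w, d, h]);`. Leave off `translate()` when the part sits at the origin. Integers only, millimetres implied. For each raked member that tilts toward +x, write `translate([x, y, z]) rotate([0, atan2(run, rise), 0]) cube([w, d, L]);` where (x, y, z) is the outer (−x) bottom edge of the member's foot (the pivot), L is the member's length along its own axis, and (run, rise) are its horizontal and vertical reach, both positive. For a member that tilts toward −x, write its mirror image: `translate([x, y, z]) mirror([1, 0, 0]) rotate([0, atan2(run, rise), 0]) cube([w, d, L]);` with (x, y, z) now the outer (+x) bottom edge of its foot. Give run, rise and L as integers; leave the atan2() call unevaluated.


translate([192, 0, 560]) cube([81, 1159, 86]);
translate([0, 67, 0]) rotate([0, atan2(192, 560), 0]) cube([34, 41, 592]);
translate([465, 67, 0]) mirror([1, 0, 0]) rotate([0, atan2(192, 560), 0]) cube([34, 41, 592]);
translate([0, 1051, 0]) rotate([0, atan2(192, 560), 0]) cube([34, 41, 592]);
translate([465, 1051, 0]) mirror([1, 0, 0]) rotate([0, atan2(192, 560), 0]) cube([34, 41, 592]);


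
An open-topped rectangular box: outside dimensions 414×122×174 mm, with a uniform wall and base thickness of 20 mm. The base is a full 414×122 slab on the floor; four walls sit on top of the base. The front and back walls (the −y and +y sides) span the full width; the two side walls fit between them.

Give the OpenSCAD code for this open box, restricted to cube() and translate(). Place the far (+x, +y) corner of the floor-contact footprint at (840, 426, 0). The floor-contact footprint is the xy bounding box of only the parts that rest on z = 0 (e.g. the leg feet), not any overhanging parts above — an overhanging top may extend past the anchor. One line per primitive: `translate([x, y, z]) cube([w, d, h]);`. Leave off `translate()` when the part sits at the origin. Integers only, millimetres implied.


translate([426, 304, 0]) cube([414, 122, 20]);
translate([426, 304, 20]) cube([414, 20, 154]);
translate([426, 406, 20]) cube([414, 20, 154]);
translate([426, 324, 20]) cube([20, 82, 154]);
translate([820, 324, 20]) cube([20, 82, 154]);


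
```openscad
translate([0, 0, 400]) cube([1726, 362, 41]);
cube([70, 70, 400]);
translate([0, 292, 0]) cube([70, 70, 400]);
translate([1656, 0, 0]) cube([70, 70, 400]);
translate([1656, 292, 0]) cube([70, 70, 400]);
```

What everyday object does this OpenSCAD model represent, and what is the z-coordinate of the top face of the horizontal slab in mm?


A bench. The seat-top height is 441 mm.

A long slab on four corner posts — a bench. The slab sits at z = 400 with thickness 41, so the top is 400 + 41 = 441 mm.


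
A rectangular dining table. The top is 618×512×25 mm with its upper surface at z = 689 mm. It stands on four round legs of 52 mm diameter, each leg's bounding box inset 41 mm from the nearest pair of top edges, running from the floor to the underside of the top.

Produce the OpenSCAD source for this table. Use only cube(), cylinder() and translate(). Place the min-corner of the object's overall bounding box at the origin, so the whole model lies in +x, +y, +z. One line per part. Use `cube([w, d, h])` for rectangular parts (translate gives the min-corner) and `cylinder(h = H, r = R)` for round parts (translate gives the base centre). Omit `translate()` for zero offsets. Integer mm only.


translate([0, 0, 664]) cube([618, 512, 25]);
translate([67, 67, 0]) cylinder(h = 664, r = 26);
translate([551, 67, 0]) cylinder(h = 664, r = 26);
translate([67, 445, 0]) cylinder(h = 664, r = 26);
translate([551, 445, 0]) cylinder(h = 664, r = 26);


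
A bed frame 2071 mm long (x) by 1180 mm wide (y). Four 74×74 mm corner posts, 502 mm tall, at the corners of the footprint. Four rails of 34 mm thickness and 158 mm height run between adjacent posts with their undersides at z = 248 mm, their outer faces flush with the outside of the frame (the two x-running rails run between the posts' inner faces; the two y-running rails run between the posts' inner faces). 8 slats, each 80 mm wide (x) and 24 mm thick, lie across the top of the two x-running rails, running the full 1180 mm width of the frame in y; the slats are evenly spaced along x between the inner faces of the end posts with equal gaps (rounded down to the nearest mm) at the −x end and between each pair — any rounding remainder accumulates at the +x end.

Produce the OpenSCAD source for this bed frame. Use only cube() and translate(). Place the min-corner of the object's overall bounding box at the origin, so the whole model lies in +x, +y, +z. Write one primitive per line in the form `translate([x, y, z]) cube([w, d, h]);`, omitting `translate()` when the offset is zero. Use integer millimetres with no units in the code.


cube([74, 74, 502]);
translate([0, 1106, 0]) cube([74, 74, 502]);
translate([1997, 0, 0]) cube([74, 74, 502]);
translate([1997, 1106, 0]) cube([74, 74, 502]);
translate([74, 0, 248]) cube([1923, 34, 158]);
translate([74, 1146, 248]) cube([1923, 34, 158]);
translate([0, 74, 248]) cube([34, 1032, 158]);
translate([2037, 74, 248]) cube([34, 1032, 158]);
translate([216, 0, 406]) cube([80, 1180, 24]);
translate([438, 0, 406]) cube([80, 1180, 24]);
translate([660, 0, 406]) cube([80, 1180, 24]);
translate([882, 0, 406]) cube([80, 1180, 24]);
translate([1104, 0, 406]) cube([80, 1180, 24]);
translate([1326, 0, 406]) cube([80, 1180, 24]);
translate([1548, 0, 406]) cube([80, 1180, 24]);
translate([1770, 0, 406]) cube([80, 1180, 24]);


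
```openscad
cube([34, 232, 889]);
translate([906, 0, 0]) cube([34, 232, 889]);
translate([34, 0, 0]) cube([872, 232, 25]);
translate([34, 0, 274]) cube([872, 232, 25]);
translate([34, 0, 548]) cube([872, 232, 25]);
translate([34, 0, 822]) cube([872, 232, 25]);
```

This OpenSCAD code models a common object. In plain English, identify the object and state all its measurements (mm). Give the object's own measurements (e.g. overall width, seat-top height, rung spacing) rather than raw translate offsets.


An open bookshelf. Two side panels, each 34 mm thick, 232 mm deep and 889 mm tall, stand 940 mm apart (outside-to-outside). Between them sit 4 shelves, each 25 mm thick and 232 mm deep, spanning the full gap between the sides. The bottom shelf rests on the floor (its underside at z = 0) and the clear gap between one shelf's top and the next shelf's underside is 249 mm.


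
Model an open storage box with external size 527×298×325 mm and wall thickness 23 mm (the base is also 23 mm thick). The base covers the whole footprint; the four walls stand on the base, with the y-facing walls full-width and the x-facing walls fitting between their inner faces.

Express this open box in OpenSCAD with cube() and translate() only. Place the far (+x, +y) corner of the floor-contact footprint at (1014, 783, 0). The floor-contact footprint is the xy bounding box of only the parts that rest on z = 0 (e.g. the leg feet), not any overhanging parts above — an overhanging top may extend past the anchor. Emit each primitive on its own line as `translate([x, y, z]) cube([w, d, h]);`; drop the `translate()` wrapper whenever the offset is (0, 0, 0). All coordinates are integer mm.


translate([487, 485, 0]) cube([527, 298, 23]);
translate([487, 485, 23]) cube([527, 23, 302]);
translate([487, 760, 23]) cube([527, 23, 302]);
translate([487, 508, 23]) cube([23, 252, 302]);
translate([991, 508, 23]) cube([23, 252, 302]);


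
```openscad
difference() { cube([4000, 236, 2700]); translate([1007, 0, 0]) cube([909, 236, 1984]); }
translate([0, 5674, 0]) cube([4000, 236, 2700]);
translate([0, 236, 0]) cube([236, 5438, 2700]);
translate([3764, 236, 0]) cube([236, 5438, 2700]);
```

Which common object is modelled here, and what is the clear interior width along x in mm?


A single room. The interior width is 3528 mm.

Four walls enclosing a rectangle with a door in the front wall — a room. Outside width 4000 minus two 236 mm walls gives 3528 mm.


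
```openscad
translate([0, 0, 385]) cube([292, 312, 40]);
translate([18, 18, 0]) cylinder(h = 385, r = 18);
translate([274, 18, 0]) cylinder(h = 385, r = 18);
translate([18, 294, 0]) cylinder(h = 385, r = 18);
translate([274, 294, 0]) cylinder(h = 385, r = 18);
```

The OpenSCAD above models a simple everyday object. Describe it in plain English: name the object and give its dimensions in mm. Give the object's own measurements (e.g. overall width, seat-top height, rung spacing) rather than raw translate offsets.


A four-legged stool. The seat is a 292×312×40 mm slab whose top surface is at z = 425 mm; four round legs, each 36 mm in diameter, run from the floor (z = 0) to the underside of the seat, each leg's axis is inset half a diameter from the nearest pair of seat edges (so the leg's bounding box is flush with the corner).


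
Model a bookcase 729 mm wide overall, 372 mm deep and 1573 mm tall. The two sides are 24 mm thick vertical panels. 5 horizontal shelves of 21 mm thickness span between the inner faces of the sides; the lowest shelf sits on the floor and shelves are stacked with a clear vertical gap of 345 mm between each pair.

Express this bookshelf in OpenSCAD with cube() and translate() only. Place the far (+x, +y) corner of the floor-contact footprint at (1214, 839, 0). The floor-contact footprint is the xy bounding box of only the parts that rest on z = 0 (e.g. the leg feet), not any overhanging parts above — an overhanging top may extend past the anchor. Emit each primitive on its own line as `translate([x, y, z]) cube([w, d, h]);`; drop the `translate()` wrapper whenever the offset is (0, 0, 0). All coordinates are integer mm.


translate([485, 467, 0]) cube([24, 372, 1573]);
translate([1190, 467, 0]) cube([24, 372, 1573]);
translate([509, 467, 0]) cube([681, 372, 21]);
translate([509, 467, 366]) cube([681, 372, 21]);
translate([509, 467, 732]) cube([681, 372, 21]);
translate([509, 467, 1098]) cube([681, 372, 21]);
translate([509, 467, 1464]) cube([681, 372, 21]);


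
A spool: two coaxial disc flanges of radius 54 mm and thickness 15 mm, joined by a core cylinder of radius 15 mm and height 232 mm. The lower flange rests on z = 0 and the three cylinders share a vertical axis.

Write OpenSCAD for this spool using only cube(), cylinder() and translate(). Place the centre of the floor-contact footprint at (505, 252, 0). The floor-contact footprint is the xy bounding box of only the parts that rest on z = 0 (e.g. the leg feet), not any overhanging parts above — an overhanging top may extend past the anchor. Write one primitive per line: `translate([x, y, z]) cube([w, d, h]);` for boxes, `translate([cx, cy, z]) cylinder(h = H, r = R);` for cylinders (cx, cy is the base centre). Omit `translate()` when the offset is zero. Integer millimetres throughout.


translate([505, 252, 0]) cylinder(h = 15, r = 54);
translate([505, 252, 15]) cylinder(h = 232, r = 15);
translate([505, 252, 247]) cylinder(h = 15, r = 54);


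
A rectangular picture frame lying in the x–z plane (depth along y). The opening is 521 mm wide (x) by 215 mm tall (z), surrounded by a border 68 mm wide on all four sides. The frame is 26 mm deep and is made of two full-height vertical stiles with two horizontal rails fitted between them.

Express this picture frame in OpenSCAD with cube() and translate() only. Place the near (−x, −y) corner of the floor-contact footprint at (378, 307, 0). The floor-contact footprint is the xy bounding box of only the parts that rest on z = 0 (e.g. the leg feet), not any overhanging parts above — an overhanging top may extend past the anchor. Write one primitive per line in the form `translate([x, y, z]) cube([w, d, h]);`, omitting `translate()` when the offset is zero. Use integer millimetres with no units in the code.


translate([378, 307, 0]) cube([68, 26, 351]);
translate([967, 307, 0]) cube([68, 26, 351]);
translate([446, 307, 0]) cube([521, 26, 68]);
translate([446, 307, 283]) cube([521, 26, 68]);


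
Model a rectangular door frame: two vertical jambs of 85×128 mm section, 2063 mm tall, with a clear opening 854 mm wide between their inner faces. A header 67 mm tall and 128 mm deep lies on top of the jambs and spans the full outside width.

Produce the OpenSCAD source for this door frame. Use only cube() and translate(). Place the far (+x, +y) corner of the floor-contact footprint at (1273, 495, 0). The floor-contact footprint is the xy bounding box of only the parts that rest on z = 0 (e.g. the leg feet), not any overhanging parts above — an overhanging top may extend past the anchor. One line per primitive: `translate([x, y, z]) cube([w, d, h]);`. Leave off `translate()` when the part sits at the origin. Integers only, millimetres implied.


translate([249, 367, 0]) cube([85, 128, 2063]);
translate([1188, 367, 0]) cube([85, 128, 2063]);
translate([249, 367, 2063]) cube([1024, 128, 67]);


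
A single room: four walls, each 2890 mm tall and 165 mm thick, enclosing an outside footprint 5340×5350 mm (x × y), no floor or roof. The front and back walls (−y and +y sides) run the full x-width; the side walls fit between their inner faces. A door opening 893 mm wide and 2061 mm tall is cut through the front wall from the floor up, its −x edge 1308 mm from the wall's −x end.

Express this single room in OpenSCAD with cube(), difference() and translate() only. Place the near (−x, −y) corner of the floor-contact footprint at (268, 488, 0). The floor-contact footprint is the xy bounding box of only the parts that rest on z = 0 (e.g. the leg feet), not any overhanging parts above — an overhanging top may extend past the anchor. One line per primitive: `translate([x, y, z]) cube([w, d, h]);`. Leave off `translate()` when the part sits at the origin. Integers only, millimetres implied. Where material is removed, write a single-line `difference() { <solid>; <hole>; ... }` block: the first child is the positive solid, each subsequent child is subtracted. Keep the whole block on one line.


difference() { translate([268, 488, 0]) cube([5340, 165, 2890]); translate([1576, 488, 0]) cube([893, 165, 2061]); }
translate([268, 5673, 0]) cube([5340, 165, 2890]);
translate([268, 653, 0]) cube([165, 5020, 2890]);
translate([5443, 653, 0]) cube([165, 5020, 2890]);


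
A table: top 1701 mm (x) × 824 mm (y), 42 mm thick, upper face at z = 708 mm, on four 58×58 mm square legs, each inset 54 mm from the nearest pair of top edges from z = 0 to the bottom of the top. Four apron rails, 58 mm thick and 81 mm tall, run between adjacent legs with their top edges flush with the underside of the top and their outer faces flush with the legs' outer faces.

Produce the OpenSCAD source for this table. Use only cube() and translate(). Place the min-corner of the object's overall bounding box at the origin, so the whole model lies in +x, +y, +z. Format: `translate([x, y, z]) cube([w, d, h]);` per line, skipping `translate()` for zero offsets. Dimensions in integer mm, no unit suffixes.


translate([0, 0, 666]) cube([1701, 824, 42]);
translate([54, 54, 0]) cube([58, 58, 666]);
translate([1589, 54, 0]) cube([58, 58, 666]);
translate([54, 712, 0]) cube([58, 58, 666]);
translate([1589, 712, 0]) cube([58, 58, 666]);
translate([112, 54, 585]) cube([1477, 58, 81]);
translate([112, 712, 585]) cube([1477, 58, 81]);
translate([54, 112, 585]) cube([58, 600, 81]);
translate([1589, 112, 585]) cube([58, 600, 81]);


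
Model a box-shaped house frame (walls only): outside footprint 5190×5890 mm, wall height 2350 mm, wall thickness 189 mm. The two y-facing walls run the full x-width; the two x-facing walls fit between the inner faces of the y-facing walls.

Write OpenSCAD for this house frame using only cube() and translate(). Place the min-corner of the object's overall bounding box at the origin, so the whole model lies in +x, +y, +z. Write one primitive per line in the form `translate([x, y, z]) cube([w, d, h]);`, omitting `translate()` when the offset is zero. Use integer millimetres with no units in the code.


cube([5190, 189, 2350]);
translate([0, 5701, 0]) cube([5190, 189, 2350]);
translate([0, 189, 0]) cube([189, 5512, 2350]);
translate([5001, 189, 0]) cube([189, 5512, 2350]);


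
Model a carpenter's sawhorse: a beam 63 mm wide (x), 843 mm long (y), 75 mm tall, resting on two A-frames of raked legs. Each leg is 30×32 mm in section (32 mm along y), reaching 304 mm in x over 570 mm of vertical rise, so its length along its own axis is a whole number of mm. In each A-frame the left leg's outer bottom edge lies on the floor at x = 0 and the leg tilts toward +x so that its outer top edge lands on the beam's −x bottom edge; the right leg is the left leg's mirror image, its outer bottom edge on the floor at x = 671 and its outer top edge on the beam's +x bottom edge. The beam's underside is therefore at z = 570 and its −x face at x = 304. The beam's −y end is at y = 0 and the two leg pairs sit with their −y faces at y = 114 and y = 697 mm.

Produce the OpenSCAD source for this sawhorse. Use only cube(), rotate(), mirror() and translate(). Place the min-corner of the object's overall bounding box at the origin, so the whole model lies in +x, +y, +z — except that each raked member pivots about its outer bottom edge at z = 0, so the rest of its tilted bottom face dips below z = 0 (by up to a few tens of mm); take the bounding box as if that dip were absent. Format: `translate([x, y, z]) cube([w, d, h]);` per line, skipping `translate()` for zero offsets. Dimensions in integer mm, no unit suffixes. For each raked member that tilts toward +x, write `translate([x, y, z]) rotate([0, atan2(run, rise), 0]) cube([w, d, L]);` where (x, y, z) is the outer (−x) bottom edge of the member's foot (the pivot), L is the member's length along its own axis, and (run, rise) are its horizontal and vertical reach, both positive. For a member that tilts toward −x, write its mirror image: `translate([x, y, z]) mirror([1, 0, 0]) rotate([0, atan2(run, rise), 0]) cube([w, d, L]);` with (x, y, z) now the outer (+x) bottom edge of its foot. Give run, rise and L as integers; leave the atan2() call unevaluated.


translate([304, 0, 570]) cube([63, 843, 75]);
translate([0, 114, 0]) rotate([0, atan2(304, 570), 0]) cube([30, 32, 646]);
translate([671, 114, 0]) mirror([1, 0, 0]) rotate([0, atan2(304, 570), 0]) cube([30, 32, 646]);
translate([0, 697, 0]) rotate([0, atan2(304, 570), 0]) cube([30, 32, 646]);
translate([671, 697, 0]) mirror([1, 0, 0]) rotate([0, atan2(304, 570), 0]) cube([30, 32, 646]);


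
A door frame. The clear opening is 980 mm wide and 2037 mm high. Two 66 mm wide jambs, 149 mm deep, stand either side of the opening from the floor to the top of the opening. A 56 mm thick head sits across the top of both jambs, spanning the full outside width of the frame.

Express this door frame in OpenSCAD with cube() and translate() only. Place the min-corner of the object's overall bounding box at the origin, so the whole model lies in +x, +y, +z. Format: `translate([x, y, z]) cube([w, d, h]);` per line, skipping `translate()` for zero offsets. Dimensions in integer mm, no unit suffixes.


cube([66, 149, 2037]);
translate([1046, 0, 0]) cube([66, 149, 2037]);
translate([0, 0, 2037]) cube([1112, 149, 56]);


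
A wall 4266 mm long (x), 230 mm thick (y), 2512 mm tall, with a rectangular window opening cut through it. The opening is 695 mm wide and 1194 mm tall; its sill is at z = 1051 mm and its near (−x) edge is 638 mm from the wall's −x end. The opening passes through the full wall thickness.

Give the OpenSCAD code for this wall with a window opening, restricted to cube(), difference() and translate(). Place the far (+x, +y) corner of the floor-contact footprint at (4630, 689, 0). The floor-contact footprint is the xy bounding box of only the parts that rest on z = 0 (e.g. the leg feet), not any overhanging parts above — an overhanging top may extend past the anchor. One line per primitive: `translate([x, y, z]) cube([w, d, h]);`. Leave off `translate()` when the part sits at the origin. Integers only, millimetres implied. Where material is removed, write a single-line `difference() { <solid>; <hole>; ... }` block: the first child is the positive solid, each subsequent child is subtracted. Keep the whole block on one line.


difference() { translate([364, 459, 0]) cube([4266, 230, 2512]); translate([1002, 459, 1051]) cube([695, 230, 1194]); }


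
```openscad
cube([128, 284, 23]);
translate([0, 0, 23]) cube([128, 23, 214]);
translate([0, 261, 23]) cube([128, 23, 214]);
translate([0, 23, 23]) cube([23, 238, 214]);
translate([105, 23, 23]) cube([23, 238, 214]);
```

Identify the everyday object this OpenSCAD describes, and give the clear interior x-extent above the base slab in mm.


An open box. The internal width is 82 mm.

A 128×284 base slab with four walls standing on it — an open box. The base is 128 mm wide and the walls are 23 mm thick, so the internal width is 128 − 2 × 23 = 82 mm.
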